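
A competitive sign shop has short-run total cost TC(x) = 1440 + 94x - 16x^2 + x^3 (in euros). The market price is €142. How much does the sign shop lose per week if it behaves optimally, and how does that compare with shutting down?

AVC = 94 - 16x + x^2; min AVC = €30 at x = 8. Since P = €142 ≥ min AVC, the firm produces.
With MC = 94 - 32x + 3x^2, P = MC on the upward-sloping part at x* = 12.
TR = 142·12 = 1704. TC = 1440 + 552 = 1992. Profit = 1704 − 1992 = -€288.
Shutting down would mean losing the fixed cost of €1440, so operating at a loss of €288 is better by €1152.

Profit = -€288 at x = 12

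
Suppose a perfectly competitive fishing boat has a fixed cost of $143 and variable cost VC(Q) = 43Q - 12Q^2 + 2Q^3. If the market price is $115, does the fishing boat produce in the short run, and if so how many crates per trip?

Variable cost is VC = 43Q - 12Q^2 + 2Q^3, so AVC = VC/Q = 43 - 12Q + 2Q^2 and MC = dTC/dQ = 43 - 24Q + 6Q^2.
AVC is minimized where dAVC/dQ = -12 + 4Q = 0, at Q = 3; min AVC = 43 - 12·3 + 2·3^2 = $25.
Since P = $115 ≥ min AVC = $25, price covers variable cost and the firm should produce.
Set P = MC: 115 = 43 - 24Q + 6Q^2 → -72 - 24Q + 6Q^2 = 0. The roots are Q = -2 and Q = 6; the profit-maximizing output is on the rising part of MC, so Q* = 6.
Check: AVC at Q = 6 is $43 ≤ P, so revenue covers variable cost.
Profit = P·Q − TC = 115·6 − 401 = $289.

Produce at Q = 6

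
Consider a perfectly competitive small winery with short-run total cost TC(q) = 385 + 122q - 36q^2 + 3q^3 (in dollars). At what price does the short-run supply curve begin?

Short-run supply begins at min AVC. From VC = 122q - 36q^2 + 3q^3, AVC = 122 - 36q + 3q^2.
At the minimum of AVC, MC = AVC. MC = 122 - 72q + 9q^2; setting MC = AVC gives 6q^2 - 36q = 0, so q = 6. min AVC = 14.
So the shutdown price is $14.

$14 per unit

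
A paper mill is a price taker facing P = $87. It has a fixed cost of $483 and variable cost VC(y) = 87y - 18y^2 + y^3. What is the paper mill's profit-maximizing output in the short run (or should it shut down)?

Produce at y = 12

From TC, MC = TC'(y) = 87 - 36y + 3y^2 and AVC = VC/y = 87 - 18y + y^2.
AVC hits its minimum where MC = AVC, at y = 9, giving min AVC = 87 - 18·9 + 9^2 = $6.
P = $87 exceeds min AVC = $6, so the firm stays open.
P = MC gives -36y + 3y^2 = 0, with roots 0 and 12. Take the larger (rising MC): y* = 12.
Check: AVC at y = 12 is $15 ≤ P, so revenue covers variable cost.
Profit = P·y − TC = 87·12 − 663 = $381.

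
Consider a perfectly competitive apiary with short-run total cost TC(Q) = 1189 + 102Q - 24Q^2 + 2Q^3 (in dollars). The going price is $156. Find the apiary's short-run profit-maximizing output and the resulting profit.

Profit = -$217 at Q = 9

AVC = 102 - 24Q + 2Q^2; min AVC = $30 at Q = 6. Since P = $156 ≥ min AVC, the firm produces.
With MC = 102 - 48Q + 6Q^2, P = MC on the upward-sloping part at Q* = 9.
TR = 156·9 = 1404. TC = 1189 + 432 = 1621. Profit = 1404 − 1621 = -$217.
By producing, the firm covers all variable cost plus $972 of fixed cost; shutting down would lose the full $1189.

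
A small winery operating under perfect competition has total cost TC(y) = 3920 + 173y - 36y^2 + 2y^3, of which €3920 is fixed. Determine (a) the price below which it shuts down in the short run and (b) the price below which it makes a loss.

Shutdown price = €11; break-even price = €341

AVC = 173 - 36y + 2y^2; minimized at y = 9, giving min AVC = €11. That is the shutdown price.
ATC = 3920/y + 173 - 36y + 2y^2. Setting dATC/dy = −3920/y^2 − 36 + 4y = 0 gives y = 14 (since 4·14^3 − 36·14^2 = 3920).
min ATC = 3920/14 + 173 − 36·14 + 2·14^2 = €341. That is the break-even price.
Between these two prices the firm operates at a loss; above €341 it earns a profit.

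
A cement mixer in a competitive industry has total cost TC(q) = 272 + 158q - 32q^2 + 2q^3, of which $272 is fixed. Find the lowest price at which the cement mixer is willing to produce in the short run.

The shutdown price is the minimum of AVC. VC = 158q - 32q^2 + 2q^3, so AVC = 158 - 32q + 2q^2.
dAVC/dq = -32 + 4q = 0 gives q = 8. min AVC = 158 - 32·8 + 2·8^2 = 30.
The firm shuts down for any P below $30.

$30 per unit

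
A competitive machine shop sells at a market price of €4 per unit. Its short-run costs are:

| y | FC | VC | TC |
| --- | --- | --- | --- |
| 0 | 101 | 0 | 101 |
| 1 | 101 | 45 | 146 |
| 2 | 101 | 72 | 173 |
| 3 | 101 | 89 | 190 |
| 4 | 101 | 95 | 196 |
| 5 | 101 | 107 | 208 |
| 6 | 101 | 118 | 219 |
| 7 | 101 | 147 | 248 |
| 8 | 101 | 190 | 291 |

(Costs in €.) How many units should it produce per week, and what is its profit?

Profit at each row (π = 4y − TC): y=0: -101; y=1: -142; y=2: -165; y=3: -178; y=4: -180; y=5: -188; y=6: -195; y=7: -220; y=8: -259.
Profit is highest at y = 0. Equivalently, the lowest AVC in the table is 118/6 ≈ €19.67 at y = 6, and P = €4 falls below it — price never covers variable cost, so the firm shuts down and loses only its fixed cost.

y = 0 (shut down); profit = -€101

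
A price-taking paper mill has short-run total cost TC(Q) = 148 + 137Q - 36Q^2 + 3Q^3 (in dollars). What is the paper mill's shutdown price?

$29 per unit

Short-run supply begins at min AVC. From VC = 137Q - 36Q^2 + 3Q^3, AVC = 137 - 36Q + 3Q^2.
At the minimum of AVC, MC = AVC. MC = 137 - 72Q + 9Q^2; setting MC = AVC gives 6Q^2 - 36Q = 0, so Q = 6. min AVC = 29.
The firm shuts down for any P below $29.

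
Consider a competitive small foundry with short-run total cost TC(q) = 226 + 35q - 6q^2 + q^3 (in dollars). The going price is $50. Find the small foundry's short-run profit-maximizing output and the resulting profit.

Profit = -$126 at q = 5

AVC = 35 - 6q + q^2; min AVC = $26 at q = 3. Since P = $50 ≥ min AVC, the firm produces.
With MC = 35 - 12q + 3q^2, P = MC on the upward-sloping part at q* = 5.
TR = 50·5 = 250. TC = 226 + 150 = 376. Profit = 250 − 376 = -$126.
That loss of $126 beats the $226 the firm would lose by shutting down; producing recovers $100 of fixed cost.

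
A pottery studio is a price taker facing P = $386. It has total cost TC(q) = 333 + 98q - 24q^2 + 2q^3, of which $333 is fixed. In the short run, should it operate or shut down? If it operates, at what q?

Produce at q = 12

Variable cost is VC = 98q - 24q^2 + 2q^3, so AVC = VC/q = 98 - 24q + 2q^2 and MC = dTC/dq = 98 - 48q + 6q^2.
AVC is minimized where dAVC/dq = -24 + 4q = 0, at q = 6; min AVC = 98 - 24·6 + 2·6^2 = $26.
P = $386 exceeds min AVC = $26, so the firm stays open.
Solving P = MC: -288 - 48q + 6q^2 = 0 ⇒ q = -4 or 12. On the upward-sloping branch, q* = 12.
Check: AVC at q = 12 is $98 ≤ P, so revenue covers variable cost.
Profit = P·q − TC = 386·12 − 1509 = $3123.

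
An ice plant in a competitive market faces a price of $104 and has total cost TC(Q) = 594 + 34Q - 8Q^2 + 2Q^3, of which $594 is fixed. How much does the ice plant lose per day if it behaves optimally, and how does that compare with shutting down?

AVC = 34 - 8Q + 2Q^2; min AVC = $26 at Q = 2. Since P = $104 ≥ min AVC, the firm produces.
MC = 34 - 16Q + 6Q^2. Setting P = MC and taking the root on the rising branch gives Q* = 5.
TR = 104·5 = 520. TC = 594 + 220 = 814. Profit = 520 − 814 = -$294.
That loss of $294 beats the $594 the firm would lose by shutting down; producing recovers $300 of fixed cost.

Profit = -$294 at Q = 5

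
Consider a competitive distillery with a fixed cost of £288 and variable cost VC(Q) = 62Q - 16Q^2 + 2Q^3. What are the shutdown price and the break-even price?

Shutdown price = £30; break-even price = £86

Shutdown price = min AVC. AVC = 62 - 16Q + 2Q^2, with vertex at Q = 4 and minimum £30.
ATC = 288/Q + 62 - 16Q + 2Q^2. Setting dATC/dQ = −288/Q^2 − 16 + 4Q = 0 gives Q = 6 (since 4·6^3 − 16·6^2 = 288).
min ATC = 288/6 + 62 − 16·6 + 2·6^2 = £86. That is the break-even price.
Between these two prices the firm operates at a loss; above £86 it earns a profit.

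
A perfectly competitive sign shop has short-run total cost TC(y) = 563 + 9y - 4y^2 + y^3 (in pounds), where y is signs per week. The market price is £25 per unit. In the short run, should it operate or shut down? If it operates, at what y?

Produce at y = 4

From TC, MC = TC'(y) = 9 - 8y + 3y^2 and AVC = VC/y = 9 - 4y + y^2.
The AVC parabola has its vertex at y = 4/2 = 2, where AVC = 9 - 4·2 + 2^2 = £5.
Since P = £25 ≥ min AVC = £5, price covers variable cost and the firm should produce.
Set P = MC: 25 = 9 - 8y + 3y^2 → -16 - 8y + 3y^2 = 0. The roots are y = -4/3 and y = 4; the profit-maximizing output is on the rising part of MC, so y* = 4.
Check: AVC at y = 4 is £9 ≤ P, so revenue covers variable cost.
Profit = P·y − TC = 25·4 − 599 = -£499, a loss, but smaller than the £563 fixed cost the firm would lose by shutting down.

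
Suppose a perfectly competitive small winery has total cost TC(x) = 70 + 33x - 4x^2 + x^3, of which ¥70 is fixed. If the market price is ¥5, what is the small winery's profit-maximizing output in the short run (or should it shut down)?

Shut down

From TC, MC = TC'(x) = 33 - 8x + 3x^2 and AVC = VC/x = 33 - 4x + x^2.
The AVC parabola has its vertex at x = 4/2 = 2, where AVC = 33 - 4·2 + 2^2 = ¥29.
Since P = ¥5 < min AVC = ¥29, price fails to cover variable cost at any output.
The firm minimizes its loss by shutting down and losing only its fixed cost of ¥70.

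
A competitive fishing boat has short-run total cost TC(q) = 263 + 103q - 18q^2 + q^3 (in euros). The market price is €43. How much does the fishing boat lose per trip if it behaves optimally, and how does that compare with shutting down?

AVC = 103 - 18q + q^2 has its minimum €22 at q = 9; price €43 clears that bar, so the firm operates.
MC = 103 - 36q + 3q^2. Setting P = MC and taking the root on the rising branch gives q* = 10.
TR = 43·10 = 430. TC = 263 + 230 = 493. Profit = 430 − 493 = -€63.
By producing, the firm covers all variable cost plus €200 of fixed cost; shutting down would lose the full €263.

Profit = -€63 at q = 10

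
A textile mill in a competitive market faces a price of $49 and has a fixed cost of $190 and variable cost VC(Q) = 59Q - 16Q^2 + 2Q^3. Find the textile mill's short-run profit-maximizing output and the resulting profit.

AVC = 59 - 16Q + 2Q^2; min AVC = $27 at Q = 4. Since P = $49 ≥ min AVC, the firm produces.
With MC = 59 - 32Q + 6Q^2, P = MC on the upward-sloping part at Q* = 5.
TR = 49·5 = 245. TC = 190 + 145 = 335. Profit = 245 − 335 = -$90.
By producing, the firm covers all variable cost plus $100 of fixed cost; shutting down would lose the full $190.

Profit = -$90 at Q = 5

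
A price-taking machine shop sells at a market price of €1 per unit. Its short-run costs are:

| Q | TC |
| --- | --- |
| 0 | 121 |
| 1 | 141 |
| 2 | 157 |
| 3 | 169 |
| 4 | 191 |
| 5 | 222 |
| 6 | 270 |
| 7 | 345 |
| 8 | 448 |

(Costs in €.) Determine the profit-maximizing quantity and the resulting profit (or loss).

Compute π = P·Q − TC at each output: Q=0: -121; Q=1: -140; Q=2: -155; Q=3: -166; Q=4: -187; Q=5: -217; Q=6: -264; Q=7: -338; Q=8: -440.
Profit is highest at Q = 0. Equivalently, the lowest AVC in the table is 48/3 ≈ €16 at Q = 3, and P = €1 falls below it — price never covers variable cost, so the firm shuts down and loses only its fixed cost.

Q = 0 (shut down); profit = -€121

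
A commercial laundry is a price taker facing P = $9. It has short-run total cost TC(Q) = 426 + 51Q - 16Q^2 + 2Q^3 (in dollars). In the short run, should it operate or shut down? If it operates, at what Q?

From TC, MC = TC'(Q) = 51 - 32Q + 6Q^2 and AVC = VC/Q = 51 - 16Q + 2Q^2.
AVC is minimized where dAVC/dQ = -16 + 4Q = 0, at Q = 4; min AVC = 51 - 16·4 + 2·4^2 = $19.
With P < min AVC ($9 < $19), every unit sold adds to the loss.
Shutting down limits the loss to fixed cost, $426.

Shut down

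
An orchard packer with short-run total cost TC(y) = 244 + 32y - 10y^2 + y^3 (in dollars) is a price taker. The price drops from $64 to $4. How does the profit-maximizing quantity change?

AVC = 32 - 10y + y^2, minimized at y = 5 where min AVC = $7. MC = 32 - 20y + 3y^2.
At P = $64 ≥ min AVC, set P = MC on the rising branch: y = 8.
At P = $4 < min AVC = $7, price no longer covers variable cost at any output, so the firm shuts down: y = 0.

Output falls from 8 to 0 (the firm shuts down)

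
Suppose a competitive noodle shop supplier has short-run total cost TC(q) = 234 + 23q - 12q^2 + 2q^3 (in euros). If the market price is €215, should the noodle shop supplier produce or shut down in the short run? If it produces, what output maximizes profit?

Produce at q = 8

Strip out fixed cost: VC = 23q - 12q^2 + 2q^3. Then AVC = 23 - 12q + 2q^2 and MC = 23 - 24q + 6q^2.
AVC hits its minimum where MC = AVC, at q = 3, giving min AVC = 23 - 12·3 + 2·3^2 = €5.
P = €215 exceeds min AVC = €5, so the firm stays open.
Solving P = MC: -192 - 24q + 6q^2 = 0 ⇒ q = -4 or 8. On the upward-sloping branch, q* = 8.
Check: AVC at q = 8 is €55 ≤ P, so revenue covers variable cost.
Profit = P·q − TC = 215·8 − 674 = €1046.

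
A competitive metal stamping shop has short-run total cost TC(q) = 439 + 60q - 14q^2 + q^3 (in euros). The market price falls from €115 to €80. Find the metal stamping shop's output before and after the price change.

AVC = 60 - 14q + q^2, minimized at q = 7 where min AVC = €11. MC = 60 - 28q + 3q^2.
With P = €115 above the shutdown price, P = MC gives q = 11.
At P = €80 ≥ min AVC, set P = MC: q = 10. The firm stays open but cuts output.

Output falls from 11 to 10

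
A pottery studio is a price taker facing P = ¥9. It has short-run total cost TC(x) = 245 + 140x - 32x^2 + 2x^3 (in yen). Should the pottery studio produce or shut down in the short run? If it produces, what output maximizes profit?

Shut down

Variable cost is VC = 140x - 32x^2 + 2x^3, so AVC = VC/x = 140 - 32x + 2x^2 and MC = dTC/dx = 140 - 64x + 6x^2.
The AVC parabola has its vertex at x = 32/4 = 8, where AVC = 140 - 32·8 + 2·8^2 = ¥12.
With P < min AVC (¥9 < ¥12), every unit sold adds to the loss.
Shutting down limits the loss to fixed cost, ¥245.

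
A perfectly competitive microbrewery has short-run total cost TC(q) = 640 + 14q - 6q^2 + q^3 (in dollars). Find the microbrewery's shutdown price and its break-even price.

AVC = 14 - 6q + q^2; minimized at q = 3, giving min AVC = $5. That is the shutdown price.
ATC = 640/q + 14 - 6q + q^2. Setting dATC/dq = −640/q^2 − 6 + 2q = 0 gives q = 8 (since 2·8^3 − 6·8^2 = 640).
min ATC = 640/8 + 14 − 6·8 + 8^2 = $110. That is the break-even price.
For $5 ≤ P < $110 the firm produces at a loss; below $5 it shuts down.

Shutdown price = $5; break-even price = $110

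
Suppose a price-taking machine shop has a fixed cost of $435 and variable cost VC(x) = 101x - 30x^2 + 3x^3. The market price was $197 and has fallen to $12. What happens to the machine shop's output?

AVC = 101 - 30x + 3x^2, minimized at x = 5 where min AVC = $26. MC = 101 - 60x + 9x^2.
With P = $197 above the shutdown price, P = MC gives x = 8.
At P = $12 < min AVC = $26, price no longer covers variable cost at any output, so the firm shuts down: x = 0.

Output falls from 8 to 0 (the firm shuts down)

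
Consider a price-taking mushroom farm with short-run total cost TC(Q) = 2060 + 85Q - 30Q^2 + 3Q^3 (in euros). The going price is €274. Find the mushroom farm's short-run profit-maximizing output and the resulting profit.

Profit = -€116 at Q = 9

AVC = 85 - 30Q + 3Q^2; min AVC = €10 at Q = 5. Since P = €274 ≥ min AVC, the firm produces.
With MC = 85 - 60Q + 9Q^2, P = MC on the upward-sloping part at Q* = 9.
TR = 274·9 = 2466. TC = 2060 + 522 = 2582. Profit = 2466 − 2582 = -€116.
By producing, the firm covers all variable cost plus €1944 of fixed cost; shutting down would lose the full €2060.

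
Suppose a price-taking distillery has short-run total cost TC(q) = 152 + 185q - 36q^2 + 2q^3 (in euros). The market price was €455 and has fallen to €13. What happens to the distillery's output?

AVC = 185 - 36q + 2q^2, minimized at q = 9 where min AVC = €23. MC = 185 - 72q + 6q^2.
With P = €455 above the shutdown price, P = MC gives q = 15.
At P = €13 < min AVC = €23, price no longer covers variable cost at any output, so the firm shuts down: q = 0.

Output falls from 15 to 0 (the firm shuts down)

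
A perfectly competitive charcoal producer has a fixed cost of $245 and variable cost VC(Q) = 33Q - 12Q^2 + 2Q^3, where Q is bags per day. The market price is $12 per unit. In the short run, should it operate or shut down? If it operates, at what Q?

From TC, MC = TC'(Q) = 33 - 24Q + 6Q^2 and AVC = VC/Q = 33 - 12Q + 2Q^2.
AVC hits its minimum where MC = AVC, at Q = 3, giving min AVC = 33 - 12·3 + 2·3^2 = $15.
Since P = $12 < min AVC = $15, price fails to cover variable cost at any output.
The firm minimizes its loss by shutting down and losing only its fixed cost of $245.

Shut down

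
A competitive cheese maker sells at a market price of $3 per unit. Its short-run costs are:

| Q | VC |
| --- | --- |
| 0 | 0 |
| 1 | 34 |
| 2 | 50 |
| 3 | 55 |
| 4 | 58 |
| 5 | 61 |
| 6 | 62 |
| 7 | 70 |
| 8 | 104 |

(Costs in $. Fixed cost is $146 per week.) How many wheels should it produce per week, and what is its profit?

Profit at each row (π = 3Q − TC): Q=0: -146; Q=1: -177; Q=2: -190; Q=3: -192; Q=4: -192; Q=5: -192; Q=6: -190; Q=7: -195; Q=8: -226.
Profit is highest at Q = 0. Equivalently, the lowest AVC in the table is 70/7 ≈ $10 at Q = 7, and P = $3 falls below it — price never covers variable cost, so the firm shuts down and loses only its fixed cost.

Q = 0 (shut down); profit = -$146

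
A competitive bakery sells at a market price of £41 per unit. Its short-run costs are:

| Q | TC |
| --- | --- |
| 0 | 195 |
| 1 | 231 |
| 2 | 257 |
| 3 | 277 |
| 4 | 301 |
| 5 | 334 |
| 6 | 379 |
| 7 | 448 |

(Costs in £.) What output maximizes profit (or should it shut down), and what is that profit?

Compute π = P·Q − TC at each output: Q=0: -195; Q=1: -190; Q=2: -175; Q=3: -154; Q=4: -137; Q=5: -129; Q=6: -133; Q=7: -161.
Profit is maximized at Q = 5. AVC there is 139/5 = £27.80 ≤ P, so producing beats shutting down (which would give -£195).

Q = 5; profit = -£129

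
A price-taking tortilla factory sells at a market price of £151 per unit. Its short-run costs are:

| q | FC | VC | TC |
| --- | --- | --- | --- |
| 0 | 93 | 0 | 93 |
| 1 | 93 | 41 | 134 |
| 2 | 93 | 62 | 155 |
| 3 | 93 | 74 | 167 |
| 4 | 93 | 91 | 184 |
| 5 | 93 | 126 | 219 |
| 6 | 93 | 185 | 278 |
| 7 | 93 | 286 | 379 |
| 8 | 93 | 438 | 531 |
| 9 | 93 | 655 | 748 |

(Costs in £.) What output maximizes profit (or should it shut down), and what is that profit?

q = 7; profit = £678

Compute π = P·q − TC at each output: q=0: -93; q=1: 17; q=2: 147; q=3: 286; q=4: 420; q=5: 536; q=6: 628; q=7: 678; q=8: 677; q=9: 611.
Profit is maximized at q = 7. AVC there is 286/7 = £40.86 ≤ P, so producing beats shutting down (which would give -£93).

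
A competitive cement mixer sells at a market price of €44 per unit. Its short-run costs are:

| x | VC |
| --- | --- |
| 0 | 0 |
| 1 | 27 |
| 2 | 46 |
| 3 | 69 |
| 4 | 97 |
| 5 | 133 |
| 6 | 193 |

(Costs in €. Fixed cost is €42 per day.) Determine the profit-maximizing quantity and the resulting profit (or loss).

Profit at each row (π = 44x − TC): x=0: -42; x=1: -25; x=2: 0; x=3: 21; x=4: 37; x=5: 45; x=6: 29.
Profit is maximized at x = 5. AVC there is 133/5 = €26.60 ≤ P, so producing beats shutting down (which would give -€42).

x = 5; profit = €45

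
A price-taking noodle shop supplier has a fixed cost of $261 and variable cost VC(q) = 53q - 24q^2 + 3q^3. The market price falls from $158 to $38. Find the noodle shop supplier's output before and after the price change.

MC = 53 - 48q + 9q^2; the shutdown threshold is min AVC = $5 (at q = 4).
At P = $158 ≥ min AVC, set P = MC on the rising branch: q = 7.
At P = $38 ≥ min AVC, set P = MC: q = 5. The firm stays open but cuts output.

Output falls from 7 to 5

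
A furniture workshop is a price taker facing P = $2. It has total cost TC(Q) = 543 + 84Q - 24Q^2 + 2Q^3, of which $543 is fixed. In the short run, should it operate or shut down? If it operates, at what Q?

Shut down

Variable cost is VC = 84Q - 24Q^2 + 2Q^3, so AVC = VC/Q = 84 - 24Q + 2Q^2 and MC = dTC/dQ = 84 - 48Q + 6Q^2.
The AVC parabola has its vertex at Q = 24/4 = 6, where AVC = 84 - 24·6 + 2·6^2 = $12.
Since P = $2 < min AVC = $12, price fails to cover variable cost at any output.
Shutting down limits the loss to fixed cost, $543.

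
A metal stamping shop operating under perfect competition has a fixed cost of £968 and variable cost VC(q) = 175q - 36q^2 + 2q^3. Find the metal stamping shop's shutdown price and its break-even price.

Shutdown price = £13; break-even price = £109

AVC = 175 - 36q + 2q^2; minimized at q = 9, giving min AVC = £13. That is the shutdown price.
ATC = 968/q + 175 - 36q + 2q^2. Setting dATC/dq = −968/q^2 − 36 + 4q = 0 gives q = 11 (since 4·11^3 − 36·11^2 = 968).
min ATC = 968/11 + 175 − 36·11 + 2·11^2 = £109. That is the break-even price.
For £13 ≤ P < £109 the firm produces at a loss; below £13 it shuts down.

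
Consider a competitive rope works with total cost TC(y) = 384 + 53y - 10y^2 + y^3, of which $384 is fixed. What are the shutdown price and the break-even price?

AVC = 53 - 10y + y^2; minimized at y = 5, giving min AVC = $28. That is the shutdown price.
ATC = 384/y + 53 - 10y + y^2. Setting dATC/dy = −384/y^2 − 10 + 2y = 0 gives y = 8 (since 2·8^3 − 10·8^2 = 384).
min ATC = 384/8 + 53 − 10·8 + 8^2 = $85. That is the break-even price.
Between these two prices the firm operates at a loss; above $85 it earns a profit.

Shutdown price = $28; break-even price = $85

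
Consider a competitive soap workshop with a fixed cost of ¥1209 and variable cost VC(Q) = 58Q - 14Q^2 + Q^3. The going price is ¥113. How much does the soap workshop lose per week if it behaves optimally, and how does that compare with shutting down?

AVC = 58 - 14Q + Q^2 has its minimum ¥9 at Q = 7; price ¥113 clears that bar, so the firm operates.
With MC = 58 - 28Q + 3Q^2, P = MC on the upward-sloping part at Q* = 11.
TR = 113·11 = 1243. TC = 1209 + 275 = 1484. Profit = 1243 − 1484 = -¥241.
By producing, the firm covers all variable cost plus ¥968 of fixed cost; shutting down would lose the full ¥1209.

Profit = -¥241 at Q = 11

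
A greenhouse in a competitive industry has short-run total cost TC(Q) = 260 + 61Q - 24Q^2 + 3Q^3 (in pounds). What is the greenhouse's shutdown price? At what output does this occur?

£13 per unit, at Q = 4

The firm shuts down when price falls below the minimum of average variable cost. AVC = VC/Q = 61 - 24Q + 3Q^2.
At the minimum of AVC, MC = AVC. MC = 61 - 48Q + 9Q^2; setting MC = AVC gives 6Q^2 - 24Q = 0, so Q = 4. min AVC = 13.
The firm shuts down for any P below £13.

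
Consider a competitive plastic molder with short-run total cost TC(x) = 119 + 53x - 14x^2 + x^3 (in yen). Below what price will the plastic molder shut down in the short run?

¥4 per unit

Short-run supply begins at min AVC. From VC = 53x - 14x^2 + x^3, AVC = 53 - 14x + x^2.
At the minimum of AVC, MC = AVC. MC = 53 - 28x + 3x^2; setting MC = AVC gives 2x^2 - 14x = 0, so x = 7. min AVC = 4.
For P < ¥4 the firm produces nothing.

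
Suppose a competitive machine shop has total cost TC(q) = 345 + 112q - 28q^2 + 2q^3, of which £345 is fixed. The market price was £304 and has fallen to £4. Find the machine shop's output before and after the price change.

Output falls from 12 to 0 (the firm shuts down)

MC = 112 - 56q + 6q^2; the shutdown threshold is min AVC = £14 (at q = 7).
With P = £304 above the shutdown price, P = MC gives q = 12.
At P = £4 < min AVC = £14, price no longer covers variable cost at any output, so the firm shuts down: q = 0.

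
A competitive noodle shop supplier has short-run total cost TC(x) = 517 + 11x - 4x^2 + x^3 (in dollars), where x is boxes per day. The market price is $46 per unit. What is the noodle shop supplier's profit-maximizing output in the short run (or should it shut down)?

Produce at x = 5

Variable cost is VC = 11x - 4x^2 + x^3, so AVC = VC/x = 11 - 4x + x^2 and MC = dTC/dx = 11 - 8x + 3x^2.
The AVC parabola has its vertex at x = 4/2 = 2, where AVC = 11 - 4·2 + 2^2 = $7.
P = $46 exceeds min AVC = $7, so the firm stays open.
P = MC gives -35 - 8x + 3x^2 = 0, with roots -7/3 and 5. Take the larger (rising MC): x* = 5.
Check: AVC at x = 5 is $16 ≤ P, so revenue covers variable cost.
Profit = P·x − TC = 46·5 − 597 = -$367, a loss, but smaller than the $517 fixed cost the firm would lose by shutting down.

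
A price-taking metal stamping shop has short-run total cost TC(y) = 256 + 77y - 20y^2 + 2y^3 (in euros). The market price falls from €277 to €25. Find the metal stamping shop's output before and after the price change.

Output falls from 10 to 0 (the firm shuts down)

AVC = 77 - 20y + 2y^2, minimized at y = 5 where min AVC = €27. MC = 77 - 40y + 6y^2.
At P = €277 ≥ min AVC, set P = MC on the rising branch: y = 10.
At P = €25 < min AVC = €27, price no longer covers variable cost at any output, so the firm shuts down: y = 0.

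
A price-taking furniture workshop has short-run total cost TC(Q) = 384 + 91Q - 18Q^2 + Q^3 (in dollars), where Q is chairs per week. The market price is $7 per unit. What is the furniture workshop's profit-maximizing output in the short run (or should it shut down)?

Shut down

Strip out fixed cost: VC = 91Q - 18Q^2 + Q^3. Then AVC = 91 - 18Q + Q^2 and MC = 91 - 36Q + 3Q^2.
AVC is minimized where dAVC/dQ = -18 + 2Q = 0, at Q = 9; min AVC = 91 - 18·9 + 9^2 = $10.
P = $7 lies below min AVC = $10; no output level covers variable cost.
The firm minimizes its loss by shutting down and losing only its fixed cost of $384.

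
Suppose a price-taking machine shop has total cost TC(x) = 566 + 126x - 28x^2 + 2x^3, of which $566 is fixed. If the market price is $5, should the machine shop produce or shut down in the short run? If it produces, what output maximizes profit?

Shut down

From TC, MC = TC'(x) = 126 - 56x + 6x^2 and AVC = VC/x = 126 - 28x + 2x^2.
AVC hits its minimum where MC = AVC, at x = 7, giving min AVC = 126 - 28·7 + 2·7^2 = $28.
With P < min AVC ($5 < $28), every unit sold adds to the loss.
Shutting down limits the loss to fixed cost, $566.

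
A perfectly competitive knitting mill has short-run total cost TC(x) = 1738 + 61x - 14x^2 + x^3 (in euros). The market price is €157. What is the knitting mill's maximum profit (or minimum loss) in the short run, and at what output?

Profit = -€298 at x = 12

AVC = 61 - 14x + x^2 has its minimum €12 at x = 7; price €157 clears that bar, so the firm operates.
MC = 61 - 28x + 3x^2. Setting P = MC and taking the root on the rising branch gives x* = 12.
TR = 157·12 = 1884. TC = 1738 + 444 = 2182. Profit = 1884 − 2182 = -€298.
Shutting down would mean losing the fixed cost of €1738, so operating at a loss of €298 is better by €1440.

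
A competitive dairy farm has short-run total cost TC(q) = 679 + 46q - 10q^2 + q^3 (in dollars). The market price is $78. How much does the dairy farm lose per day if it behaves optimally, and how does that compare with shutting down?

AVC = 46 - 10q + q^2; min AVC = $21 at q = 5. Since P = $78 ≥ min AVC, the firm produces.
MC = 46 - 20q + 3q^2. Setting P = MC and taking the root on the rising branch gives q* = 8.
TR = 78·8 = 624. TC = 679 + 240 = 919. Profit = 624 − 919 = -$295.
That loss of $295 beats the $679 the firm would lose by shutting down; producing recovers $384 of fixed cost.

Profit = -$295 at q = 8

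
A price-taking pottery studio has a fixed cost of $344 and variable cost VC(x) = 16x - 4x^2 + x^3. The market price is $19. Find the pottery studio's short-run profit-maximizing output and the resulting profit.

Profit = -$326 at x = 3

AVC = 16 - 4x + x^2; min AVC = $12 at x = 2. Since P = $19 ≥ min AVC, the firm produces.
With MC = 16 - 8x + 3x^2, P = MC on the upward-sloping part at x* = 3.
TR = 19·3 = 57. TC = 344 + 39 = 383. Profit = 57 − 383 = -$326.
That loss of $326 beats the $344 the firm would lose by shutting down; producing recovers $18 of fixed cost.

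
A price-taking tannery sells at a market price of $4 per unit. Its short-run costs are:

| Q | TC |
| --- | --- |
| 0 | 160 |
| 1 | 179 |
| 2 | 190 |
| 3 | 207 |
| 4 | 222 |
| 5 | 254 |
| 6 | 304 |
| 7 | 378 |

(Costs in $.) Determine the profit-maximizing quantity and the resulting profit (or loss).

Tabulate TR − TC: Q=0: -160; Q=1: -175; Q=2: -182; Q=3: -195; Q=4: -206; Q=5: -234; Q=6: -280; Q=7: -350.
Profit is highest at Q = 0. Equivalently, the lowest AVC in the table is 30/2 ≈ $15 at Q = 2, and P = $4 falls below it — price never covers variable cost, so the firm shuts down and loses only its fixed cost.

Q = 0 (shut down); profit = -$160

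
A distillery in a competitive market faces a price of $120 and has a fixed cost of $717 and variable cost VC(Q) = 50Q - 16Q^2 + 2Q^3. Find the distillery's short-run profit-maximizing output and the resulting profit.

AVC = 50 - 16Q + 2Q^2 has its minimum $18 at Q = 4; price $120 clears that bar, so the firm operates.
MC = 50 - 32Q + 6Q^2. Setting P = MC and taking the root on the rising branch gives Q* = 7.
TR = 120·7 = 840. TC = 717 + 252 = 969. Profit = 840 − 969 = -$129.
By producing, the firm covers all variable cost plus $588 of fixed cost; shutting down would lose the full $717.

Profit = -$129 at Q = 7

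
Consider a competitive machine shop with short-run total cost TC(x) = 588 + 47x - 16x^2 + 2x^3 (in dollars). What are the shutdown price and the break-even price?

Shutdown price = $15; break-even price = $117

AVC = 47 - 16x + 2x^2; minimized at x = 4, giving min AVC = $15. That is the shutdown price.
ATC = 588/x + 47 - 16x + 2x^2. Setting dATC/dx = −588/x^2 − 16 + 4x = 0 gives x = 7 (since 4·7^3 − 16·7^2 = 588).
min ATC = 588/7 + 47 − 16·7 + 2·7^2 = $117. That is the break-even price.
Between these two prices the firm operates at a loss; above $117 it earns a profit.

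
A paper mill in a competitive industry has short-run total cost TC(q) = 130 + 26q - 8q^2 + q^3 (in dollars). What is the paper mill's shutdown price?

The firm shuts down when price falls below the minimum of average variable cost. AVC = VC/q = 26 - 8q + q^2.
At the minimum of AVC, MC = AVC. MC = 26 - 16q + 3q^2; setting MC = AVC gives 2q^2 - 8q = 0, so q = 4. min AVC = 10.
The firm shuts down for any P below $10.

$10 per unit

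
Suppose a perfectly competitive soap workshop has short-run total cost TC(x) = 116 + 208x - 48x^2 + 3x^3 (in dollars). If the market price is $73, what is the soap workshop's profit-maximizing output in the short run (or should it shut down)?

Produce at x = 9

Variable cost is VC = 208x - 48x^2 + 3x^3, so AVC = VC/x = 208 - 48x + 3x^2 and MC = dTC/dx = 208 - 96x + 9x^2.
The AVC parabola has its vertex at x = 48/6 = 8, where AVC = 208 - 48·8 + 3·8^2 = $16.
Since P = $73 ≥ min AVC = $16, price covers variable cost and the firm should produce.
Solving P = MC: 135 - 96x + 9x^2 = 0 ⇒ x = 5/3 or 9. On the upward-sloping branch, x* = 9.
Check: AVC at x = 9 is $19 ≤ P, so revenue covers variable cost.
Profit = P·x − TC = 73·9 − 287 = $370.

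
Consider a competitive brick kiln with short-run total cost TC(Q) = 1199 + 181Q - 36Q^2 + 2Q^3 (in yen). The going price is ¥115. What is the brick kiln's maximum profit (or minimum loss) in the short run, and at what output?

Profit = -¥231 at Q = 11

AVC = 181 - 36Q + 2Q^2 has its minimum ¥19 at Q = 9; price ¥115 clears that bar, so the firm operates.
MC = 181 - 72Q + 6Q^2. Setting P = MC and taking the root on the rising branch gives Q* = 11.
TR = 115·11 = 1265. TC = 1199 + 297 = 1496. Profit = 1265 − 1496 = -¥231.
Shutting down would mean losing the fixed cost of ¥1199, so operating at a loss of ¥231 is better by ¥968.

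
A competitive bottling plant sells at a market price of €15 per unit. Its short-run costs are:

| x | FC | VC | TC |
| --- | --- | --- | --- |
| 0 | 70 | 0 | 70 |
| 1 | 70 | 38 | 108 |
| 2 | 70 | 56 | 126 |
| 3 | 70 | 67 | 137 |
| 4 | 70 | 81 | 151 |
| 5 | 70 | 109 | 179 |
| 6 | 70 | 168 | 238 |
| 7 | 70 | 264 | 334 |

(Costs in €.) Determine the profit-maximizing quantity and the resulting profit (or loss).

Tabulate TR − TC: x=0: -70; x=1: -93; x=2: -96; x=3: -92; x=4: -91; x=5: -104; x=6: -148; x=7: -229.
Profit is highest at x = 0. Equivalently, the lowest AVC in the table is 81/4 ≈ €20.25 at x = 4, and P = €15 falls below it — price never covers variable cost, so the firm shuts down and loses only its fixed cost.

x = 0 (shut down); profit = -€70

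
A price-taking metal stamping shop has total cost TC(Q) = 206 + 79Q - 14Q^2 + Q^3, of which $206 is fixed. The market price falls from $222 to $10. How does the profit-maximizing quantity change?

Output falls from 13 to 0 (the firm shuts down)

MC = 79 - 28Q + 3Q^2; the shutdown threshold is min AVC = $30 (at Q = 7).
At P = $222 ≥ min AVC, set P = MC on the rising branch: Q = 13.
At P = $10 < min AVC = $30, price no longer covers variable cost at any output, so the firm shuts down: Q = 0.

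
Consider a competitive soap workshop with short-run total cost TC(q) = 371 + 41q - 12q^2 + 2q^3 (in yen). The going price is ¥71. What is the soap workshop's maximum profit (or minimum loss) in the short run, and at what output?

AVC = 41 - 12q + 2q^2; min AVC = ¥23 at q = 3. Since P = ¥71 ≥ min AVC, the firm produces.
MC = 41 - 24q + 6q^2. Setting P = MC and taking the root on the rising branch gives q* = 5.
TR = 71·5 = 355. TC = 371 + 155 = 526. Profit = 355 − 526 = -¥171.
That loss of ¥171 beats the ¥371 the firm would lose by shutting down; producing recovers ¥200 of fixed cost.

Profit = -¥171 at q = 5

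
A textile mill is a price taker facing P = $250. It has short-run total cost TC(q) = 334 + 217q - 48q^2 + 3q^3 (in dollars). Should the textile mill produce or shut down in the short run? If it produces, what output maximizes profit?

Strip out fixed cost: VC = 217q - 48q^2 + 3q^3. Then AVC = 217 - 48q + 3q^2 and MC = 217 - 96q + 9q^2.
AVC hits its minimum where MC = AVC, at q = 8, giving min AVC = 217 - 48·8 + 3·8^2 = $25.
Since P = $250 ≥ min AVC = $25, price covers variable cost and the firm should produce.
Set P = MC: 250 = 217 - 96q + 9q^2 → -33 - 96q + 9q^2 = 0. The roots are q = -1/3 and q = 11; the profit-maximizing output is on the rising part of MC, so q* = 11.
Check: AVC at q = 11 is $52 ≤ P, so revenue covers variable cost.
Profit = P·q − TC = 250·11 − 906 = $1844.

Produce at q = 11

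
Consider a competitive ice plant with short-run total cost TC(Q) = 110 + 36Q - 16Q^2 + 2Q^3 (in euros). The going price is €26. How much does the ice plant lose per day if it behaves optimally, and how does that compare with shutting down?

Profit = -€10 at Q = 5

AVC = 36 - 16Q + 2Q^2; min AVC = €4 at Q = 4. Since P = €26 ≥ min AVC, the firm produces.
MC = 36 - 32Q + 6Q^2. Setting P = MC and taking the root on the rising branch gives Q* = 5.
TR = 26·5 = 130. TC = 110 + 30 = 140. Profit = 130 − 140 = -€10.
By producing, the firm covers all variable cost plus €100 of fixed cost; shutting down would lose the full €110.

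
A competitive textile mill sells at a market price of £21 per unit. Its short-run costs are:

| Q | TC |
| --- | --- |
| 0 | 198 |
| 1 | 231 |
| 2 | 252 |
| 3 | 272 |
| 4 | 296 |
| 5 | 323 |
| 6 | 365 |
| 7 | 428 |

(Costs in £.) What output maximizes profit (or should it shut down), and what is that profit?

Compute π = P·Q − TC at each output: Q=0: -198; Q=1: -210; Q=2: -210; Q=3: -209; Q=4: -212; Q=5: -218; Q=6: -239; Q=7: -281.
Profit is highest at Q = 0. Equivalently, the lowest AVC in the table is 98/4 ≈ £24.50 at Q = 4, and P = £21 falls below it — price never covers variable cost, so the firm shuts down and loses only its fixed cost.

Q = 0 (shut down); profit = -£198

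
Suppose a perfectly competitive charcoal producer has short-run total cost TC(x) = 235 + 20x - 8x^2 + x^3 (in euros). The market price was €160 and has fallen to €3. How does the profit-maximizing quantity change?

MC = 20 - 16x + 3x^2; the shutdown threshold is min AVC = €4 (at x = 4).
At P = €160 ≥ min AVC, set P = MC on the rising branch: x = 10.
At P = €3 < min AVC = €4, price no longer covers variable cost at any output, so the firm shuts down: x = 0.

Output falls from 10 to 0 (the firm shuts down)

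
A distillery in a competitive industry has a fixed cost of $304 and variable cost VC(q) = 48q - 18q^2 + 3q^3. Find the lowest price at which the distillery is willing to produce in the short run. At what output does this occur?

The shutdown price is the minimum of AVC. VC = 48q - 18q^2 + 3q^3, so AVC = 48 - 18q + 3q^2.
dAVC/dq = -18 + 6q = 0 gives q = 3. min AVC = 48 - 18·3 + 3·3^2 = 21.
The firm shuts down for any P below $21.

$21 per unit, at q = 3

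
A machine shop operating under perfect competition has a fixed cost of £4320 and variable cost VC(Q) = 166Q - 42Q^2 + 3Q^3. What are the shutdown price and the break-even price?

AVC = 166 - 42Q + 3Q^2; minimized at Q = 7, giving min AVC = £19. That is the shutdown price.
ATC = 4320/Q + 166 - 42Q + 3Q^2. Setting dATC/dQ = −4320/Q^2 − 42 + 6Q = 0 gives Q = 12 (since 6·12^3 − 42·12^2 = 4320).
min ATC = 4320/12 + 166 − 42·12 + 3·12^2 = £454. That is the break-even price.
For £19 ≤ P < £454 the firm produces at a loss; below £19 it shuts down.

Shutdown price = £19; break-even price = £454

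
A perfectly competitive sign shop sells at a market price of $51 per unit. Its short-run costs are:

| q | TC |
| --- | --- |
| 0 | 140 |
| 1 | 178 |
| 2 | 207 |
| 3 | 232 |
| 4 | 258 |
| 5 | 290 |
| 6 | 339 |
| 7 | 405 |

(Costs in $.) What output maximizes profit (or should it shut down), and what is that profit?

q = 6; profit = -$33

Compute π = P·q − TC at each output: q=0: -140; q=1: -127; q=2: -105; q=3: -79; q=4: -54; q=5: -35; q=6: -33; q=7: -48.
Profit is maximized at q = 6. AVC there is 199/6 = $33.17 ≤ P, so producing beats shutting down (which would give -$140).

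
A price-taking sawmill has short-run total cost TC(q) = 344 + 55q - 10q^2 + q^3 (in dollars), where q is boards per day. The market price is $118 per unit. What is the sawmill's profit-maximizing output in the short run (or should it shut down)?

Produce at q = 9

Variable cost is VC = 55q - 10q^2 + q^3, so AVC = VC/q = 55 - 10q + q^2 and MC = dTC/dq = 55 - 20q + 3q^2.
AVC is minimized where dAVC/dq = -10 + 2q = 0, at q = 5; min AVC = 55 - 10·5 + 5^2 = $30.
P = $118 exceeds min AVC = $30, so the firm stays open.
Set P = MC: 118 = 55 - 20q + 3q^2 → -63 - 20q + 3q^2 = 0. The roots are q = -7/3 and q = 9; the profit-maximizing output is on the rising part of MC, so q* = 9.
Check: AVC at q = 9 is $46 ≤ P, so revenue covers variable cost.
Profit = P·q − TC = 118·9 − 758 = $304.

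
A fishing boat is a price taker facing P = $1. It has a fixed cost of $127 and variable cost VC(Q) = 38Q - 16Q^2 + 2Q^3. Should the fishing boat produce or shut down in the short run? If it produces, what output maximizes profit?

From TC, MC = TC'(Q) = 38 - 32Q + 6Q^2 and AVC = VC/Q = 38 - 16Q + 2Q^2.
AVC is minimized where dAVC/dQ = -16 + 4Q = 0, at Q = 4; min AVC = 38 - 16·4 + 2·4^2 = $6.
P = $1 lies below min AVC = $6; no output level covers variable cost.
The firm minimizes its loss by shutting down and losing only its fixed cost of $127.

Shut down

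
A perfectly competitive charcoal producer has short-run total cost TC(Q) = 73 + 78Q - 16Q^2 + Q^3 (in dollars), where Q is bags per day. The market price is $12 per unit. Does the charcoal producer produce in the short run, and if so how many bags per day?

Shut down

Strip out fixed cost: VC = 78Q - 16Q^2 + Q^3. Then AVC = 78 - 16Q + Q^2 and MC = 78 - 32Q + 3Q^2.
AVC hits its minimum where MC = AVC, at Q = 8, giving min AVC = 78 - 16·8 + 8^2 = $14.
With P < min AVC ($12 < $14), every unit sold adds to the loss.
Shutting down limits the loss to fixed cost, $73.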